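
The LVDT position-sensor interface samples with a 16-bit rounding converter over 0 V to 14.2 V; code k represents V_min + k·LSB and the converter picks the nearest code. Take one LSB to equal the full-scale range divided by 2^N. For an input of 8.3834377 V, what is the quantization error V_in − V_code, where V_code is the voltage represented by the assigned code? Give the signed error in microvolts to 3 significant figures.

+72.8 µV

Full-scale range = 14.2 V. LSB = 14.2 V / 2^16 ≈ 216.7 µV.
(8.3834377 − (0)) / LSB = 8.3834377 × 65536/14.2 = 38691.3361. Nearest integer: k = 38691.
V_code = V_min + k × range/2^16 = 0 + 38691 × 14.2/65536 = 8.3833648682 V.
V_in − V_code = 8.3834377 − (8.3833648682) = +72.8 µV.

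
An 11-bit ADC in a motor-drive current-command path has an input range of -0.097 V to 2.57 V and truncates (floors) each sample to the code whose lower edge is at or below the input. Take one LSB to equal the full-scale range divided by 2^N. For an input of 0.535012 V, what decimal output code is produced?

485

Range = 2.57 − (-0.097) = 2.667 V. LSB = 2.667 V / 2^11 ≈ 1.302 mV.
(V_in − V_min) × 2^11/range = (0.535012 − (-0.097)) × 2048/2.667 = 485.325.
Floor → code = 485.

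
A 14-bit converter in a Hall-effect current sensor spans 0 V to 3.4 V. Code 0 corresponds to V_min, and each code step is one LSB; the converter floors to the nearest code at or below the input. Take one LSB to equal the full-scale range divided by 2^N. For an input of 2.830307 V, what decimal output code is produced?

Span = 3.4 V. LSB = 3.4 V / 2^14 ≈ 207.5 µV.
(V_in − V_min) × 2^14/range = (2.830307 − (0)) × 16384/3.4 = 13638.750.
Floor → code = 13638.

13638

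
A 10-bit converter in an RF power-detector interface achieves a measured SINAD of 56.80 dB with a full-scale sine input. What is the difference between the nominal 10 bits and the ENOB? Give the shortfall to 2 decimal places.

N_eff = (56.80 − 1.76)/6.02 = 9.1429 bits.
Lost resolution: 10 − 9.1429 = 0.8571 bits.

0.86 bits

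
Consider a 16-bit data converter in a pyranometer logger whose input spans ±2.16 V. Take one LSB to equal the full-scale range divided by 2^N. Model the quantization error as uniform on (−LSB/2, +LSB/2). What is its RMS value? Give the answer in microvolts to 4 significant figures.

19.03 µV

Range = 2.16 − (-2.16) = 4.32 V.
LSB = 4.32 V / 2^16 = 65.9180 µV.
For a uniform distribution on [−LSB/2, +LSB/2], V_rms = LSB/√12 = 65.9180 µV/3.4641 = 19.03 µV.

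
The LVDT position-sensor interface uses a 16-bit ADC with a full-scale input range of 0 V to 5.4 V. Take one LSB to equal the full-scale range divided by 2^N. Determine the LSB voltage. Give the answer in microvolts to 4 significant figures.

82.40 µV

V_FS = 5.4 V.
2^16 = 65536 levels.
LSB = 5.4 V / 2^16 = 82.40 µV.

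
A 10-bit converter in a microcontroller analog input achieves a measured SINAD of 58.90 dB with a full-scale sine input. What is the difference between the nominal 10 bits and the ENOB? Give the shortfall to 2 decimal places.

N_eff = (58.90 − 1.76)/6.02 = 9.4917 bits.
10 − 9.4917 = 0.51 bits below nominal.

0.51 bits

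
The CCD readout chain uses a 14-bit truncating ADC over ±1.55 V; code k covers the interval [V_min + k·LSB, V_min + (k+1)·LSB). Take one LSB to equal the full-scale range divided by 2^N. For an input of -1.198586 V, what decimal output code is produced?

1857

Range = 1.55 − (-1.55) = 3.1 V. LSB = 3.1 V / 2^14 ≈ 189.2 µV.
V_in − V_min = -1.198586 − (-1.55) = 0.351414 V.
Divide by LSB: 0.351414 × 16384/3.1 = 1857.2797.
Truncating gives code 1857.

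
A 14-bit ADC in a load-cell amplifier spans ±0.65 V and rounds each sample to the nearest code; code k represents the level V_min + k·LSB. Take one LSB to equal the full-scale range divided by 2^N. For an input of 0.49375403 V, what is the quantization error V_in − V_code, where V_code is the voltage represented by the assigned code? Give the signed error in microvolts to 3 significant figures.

Span: 0.65 V − (-0.65 V) = 1.3 V. LSB = 1.3 V / 2^14 ≈ 79.35 µV.
(V_in − V_min)/LSB = (0.49375403 − (-0.65)) × 16384/1.3 = 14414.8200 → nearest code k = 14415.
V_code = V_min + k × range/2^14 = -0.65 + 14415 × 1.3/16384 = 0.49376831055 V.
Error = V_in − V_code = 0.49375403 − (0.49376831055) = −14.3 µV.

−14.3 µV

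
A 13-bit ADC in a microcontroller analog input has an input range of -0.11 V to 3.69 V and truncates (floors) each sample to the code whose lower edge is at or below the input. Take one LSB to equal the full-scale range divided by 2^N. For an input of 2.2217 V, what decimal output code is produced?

5026

Range = 3.69 − (-0.11) = 3.8 V. LSB = 3.8 V / 2^13 ≈ 463.9 µV.
code = ⌊(V_in − V_min)/LSB⌋ = ⌊(V_in − V_min) × 2^13 / range⌋
     = ⌊(2.2217 − (-0.11)) × 8192 / 3.8⌋ = ⌊2.3317 × 8192/3.8⌋
     = ⌊5026.654⌋ = 5026.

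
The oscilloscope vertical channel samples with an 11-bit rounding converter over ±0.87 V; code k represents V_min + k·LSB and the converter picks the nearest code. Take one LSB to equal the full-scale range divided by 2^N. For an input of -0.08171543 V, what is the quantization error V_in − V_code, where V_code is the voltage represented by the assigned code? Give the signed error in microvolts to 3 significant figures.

Full-scale range = 0.87 V − (-0.87 V) = 1.74 V. LSB = 1.74 V / 2^11 ≈ 0.8496 mV.
Position in LSBs: (-0.08171543 − (-0.87)) × 2048/1.74 = 927.8200; rounding gives k = 928.
Reconstructed level: -0.87 + 928 × 1.74/2048 V = -0.08156250000 V.
Error = V_in − V_code = -0.08171543 − (-0.08156250000) = −153 µV.

−153 µV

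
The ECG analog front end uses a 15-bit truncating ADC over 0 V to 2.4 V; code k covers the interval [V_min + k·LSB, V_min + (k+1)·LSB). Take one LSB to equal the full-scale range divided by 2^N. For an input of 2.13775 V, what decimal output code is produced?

Span = 2.4 V. LSB = 2.4 V / 2^15 ≈ 73.24 µV.
code = ⌊(V_in − V_min)/LSB⌋ = ⌊(V_in − V_min) × 2^15 / range⌋
     = ⌊(2.13775 − (0)) × 32768 / 2.4⌋ = ⌊2.13775 × 32768/2.4⌋
     = ⌊29187.413⌋ = 29187.

29187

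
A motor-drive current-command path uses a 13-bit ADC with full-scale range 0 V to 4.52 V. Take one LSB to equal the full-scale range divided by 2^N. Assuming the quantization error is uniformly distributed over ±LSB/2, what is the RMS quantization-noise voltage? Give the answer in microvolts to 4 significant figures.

159.3 µV

Full-scale range = 4.52 V.
LSB = 4.52 V / 2^13 = 0.551758 mV.
RMS of a uniform error over width LSB is LSB/√12 = 159.3 µV.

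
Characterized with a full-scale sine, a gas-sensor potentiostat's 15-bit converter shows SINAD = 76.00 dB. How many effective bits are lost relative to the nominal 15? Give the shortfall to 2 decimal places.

ENOB = (SINAD − 1.76)/6.02 = (76.00 − 1.76)/6.02 = 12.3322 bits.
Lost resolution: 15 − 12.3322 = 2.6678 bits.

2.67 bits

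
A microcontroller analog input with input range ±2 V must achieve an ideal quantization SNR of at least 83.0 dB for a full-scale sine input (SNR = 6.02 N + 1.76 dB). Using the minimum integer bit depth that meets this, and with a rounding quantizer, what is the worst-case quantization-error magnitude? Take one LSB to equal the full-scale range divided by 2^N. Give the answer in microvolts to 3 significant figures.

122 µV

The full-scale span is 2 − (-2) = 4 V.
6.02 N + 1.76 ≥ 83.0 gives N ≥ 13.495, so the minimum integer is 14.
One LSB is 4 V / 16384 = 244.14 µV.
|e|_max = LSB/2 = 122 µV.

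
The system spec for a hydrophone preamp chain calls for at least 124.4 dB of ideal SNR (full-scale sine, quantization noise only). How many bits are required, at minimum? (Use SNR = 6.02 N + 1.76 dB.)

N ≥ (124.4 − 1.76)/6.02 = 20.372 → N_min = 21.

21 bits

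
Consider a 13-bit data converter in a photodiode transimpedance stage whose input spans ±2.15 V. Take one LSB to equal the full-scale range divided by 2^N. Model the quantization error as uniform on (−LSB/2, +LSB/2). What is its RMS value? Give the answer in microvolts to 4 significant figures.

151.5 µV

Span: 2.15 V − (-2.15 V) = 4.3 V.
Step size = 4.3/8192 V = 0.524902 mV.
For a uniform distribution on [−LSB/2, +LSB/2], V_rms = LSB/√12 = 0.524902 mV/3.4641 = 151.5 µV.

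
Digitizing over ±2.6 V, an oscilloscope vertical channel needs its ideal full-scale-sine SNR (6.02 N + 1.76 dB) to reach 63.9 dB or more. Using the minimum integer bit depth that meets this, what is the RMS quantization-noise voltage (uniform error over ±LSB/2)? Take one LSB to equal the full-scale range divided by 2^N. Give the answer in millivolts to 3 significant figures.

Full-scale range = 2.6 V − (-2.6 V) = 5.2 V.
Required N = ⌈(63.9 − 1.76)/6.02⌉ = ⌈10.322⌉ = 11.
LSB = 5.2 V ÷ 2^11 = 5.2/2048 V = 2.5391 mV.
RMS noise = LSB/√12 = 0.733 mV.

0.733 mV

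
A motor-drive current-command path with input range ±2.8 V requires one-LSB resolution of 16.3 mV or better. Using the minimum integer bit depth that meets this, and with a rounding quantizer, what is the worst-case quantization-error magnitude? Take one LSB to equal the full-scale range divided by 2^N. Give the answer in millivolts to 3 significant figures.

5.47 mV

Span: 2.8 V − (-2.8 V) = 5.6 V.
Levels needed ≥ 5.6/16.3 mV = 343.6. 2^9 = 512 suffices, so N_min = 9.
One LSB is 5.6 V / 512 = 10.938 mV.
Max error for round-to-nearest is LSB/2 = 5.47 mV.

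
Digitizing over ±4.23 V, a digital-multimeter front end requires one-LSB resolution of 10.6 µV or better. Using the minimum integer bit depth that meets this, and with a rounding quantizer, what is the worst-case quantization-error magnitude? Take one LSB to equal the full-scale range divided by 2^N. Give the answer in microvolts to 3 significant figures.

Range = 4.23 − (-4.23) = 8.46 V.
Levels needed ≥ 8.46/10.6 µV = 798100. 2^20 = 1048576 suffices, so N_min = 20.
LSB = 8.46 V / 2^20 = 8.0681 µV.
Half an LSB is 4.03 µV.

4.03 µV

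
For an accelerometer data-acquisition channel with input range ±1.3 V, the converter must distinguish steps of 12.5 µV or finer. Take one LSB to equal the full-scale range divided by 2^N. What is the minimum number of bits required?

Range = 1.3 − (-1.3) = 2.6 V.
Need 2^N ≥ 2.6 V / 12.5 µV = 208000 → N_min = 18.

18 bits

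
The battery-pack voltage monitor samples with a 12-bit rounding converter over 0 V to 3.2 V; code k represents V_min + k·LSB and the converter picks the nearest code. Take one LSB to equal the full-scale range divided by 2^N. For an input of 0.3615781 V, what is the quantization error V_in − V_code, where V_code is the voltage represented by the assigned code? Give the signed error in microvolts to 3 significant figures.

Full-scale range = 3.2 V. LSB = 3.2 V / 2^12 ≈ 0.7813 mV.
(0.3615781 − (0)) / LSB = 0.3615781 × 4096/3.2 = 462.8200. Nearest integer: k = 463.
V_code = V_min + k × range/2^12 = 0 + 463 × 3.2/4096 = 0.3617187500 V.
V_in − V_code = 0.3615781 − (0.3617187500) = −141 µV.

−141 µV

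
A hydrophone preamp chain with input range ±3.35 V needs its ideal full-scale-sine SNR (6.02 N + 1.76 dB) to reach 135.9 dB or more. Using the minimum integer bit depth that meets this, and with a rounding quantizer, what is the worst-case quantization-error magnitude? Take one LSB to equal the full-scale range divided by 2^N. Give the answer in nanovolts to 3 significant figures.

399 nV

Span: 3.35 V − (-3.35 V) = 6.7 V.
Solving 6.02 N ≥ 135.9 − 1.76: N ≥ 22.282. Round up → N = 23.
Step size = 6.7/8388608 V = 0.79870 µV.
Half an LSB is 399 nV.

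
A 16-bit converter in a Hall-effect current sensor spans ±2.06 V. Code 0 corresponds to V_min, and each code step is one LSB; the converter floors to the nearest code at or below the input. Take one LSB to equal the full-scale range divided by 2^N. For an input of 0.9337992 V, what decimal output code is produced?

Span: 2.06 V − (-2.06 V) = 4.12 V. LSB = 4.12 V / 2^16 ≈ 62.87 µV.
(V_in − V_min) × 2^16/range = (0.9337992 − (-2.06)) × 65536/4.12 = 47621.753.
Floor → code = 47621.

47621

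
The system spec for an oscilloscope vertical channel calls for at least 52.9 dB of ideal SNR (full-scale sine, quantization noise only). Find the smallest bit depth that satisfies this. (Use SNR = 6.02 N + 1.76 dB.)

6.02 N + 1.76 ≥ 52.9 gives N ≥ 8.495, so the minimum integer is 9.

9 bits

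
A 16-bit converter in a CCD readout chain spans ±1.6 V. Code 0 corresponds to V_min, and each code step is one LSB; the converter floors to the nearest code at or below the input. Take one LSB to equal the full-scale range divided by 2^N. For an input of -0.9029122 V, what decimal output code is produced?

The full-scale span is 1.6 − (-1.6) = 3.2 V. LSB = 3.2 V / 2^16 ≈ 48.83 µV.
(V_in − V_min) × 2^16/range = (-0.9029122 − (-1.6)) × 65536/3.2 = 14276.358.
Floor → code = 14276.

14276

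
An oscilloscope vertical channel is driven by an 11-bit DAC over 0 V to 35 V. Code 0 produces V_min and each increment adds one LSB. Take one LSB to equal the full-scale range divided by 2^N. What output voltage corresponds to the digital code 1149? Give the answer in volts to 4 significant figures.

Full-scale range = 35 V. LSB = 35 V / 2^11.
Output = V_min + (1149/2048) × range = 0 + 0.561035 × 35 V
      = 0 + 19.6362 = 19.6362 V.

19.64 V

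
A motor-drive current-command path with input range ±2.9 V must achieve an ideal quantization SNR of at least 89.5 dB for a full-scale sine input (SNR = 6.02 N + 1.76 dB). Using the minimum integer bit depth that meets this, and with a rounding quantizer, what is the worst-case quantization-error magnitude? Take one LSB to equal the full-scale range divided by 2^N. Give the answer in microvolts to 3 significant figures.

88.5 µV

Full-scale range = 2.9 V − (-2.9 V) = 5.8 V.
6.02 N + 1.76 ≥ 89.5 gives N ≥ 14.575, so the minimum integer is 15.
LSB = 5.8 V ÷ 2^15 = 5.8/32768 V = 177.00 µV.
Max error for round-to-nearest is LSB/2 = 88.5 µV.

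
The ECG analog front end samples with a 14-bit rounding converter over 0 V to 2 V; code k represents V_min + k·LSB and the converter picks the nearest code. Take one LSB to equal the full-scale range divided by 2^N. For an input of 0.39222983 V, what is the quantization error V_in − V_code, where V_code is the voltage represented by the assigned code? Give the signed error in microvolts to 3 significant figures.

V_FS = 2 V. LSB = 2 V / 2^14 ≈ 122.1 µV.
(V_in − V_min)/LSB = (0.39222983 − (0)) × 16384/2 = 3213.1468 → nearest code k = 3213.
V_code = 0 + (3213/16384) × 2 = 0.39221191406 V.
V_in − V_code = 0.39222983 − (0.39221191406) = +17.9 µV.

+17.9 µV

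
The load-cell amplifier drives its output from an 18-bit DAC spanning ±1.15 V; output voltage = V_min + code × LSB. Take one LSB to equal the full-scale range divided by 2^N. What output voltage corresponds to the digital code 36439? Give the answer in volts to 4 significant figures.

The full-scale span is 1.15 − (-1.15) = 2.3 V. LSB = 2.3 V / 2^18.
V_out = V_min + code × LSB = -1.15 V + 36439 × 2.3 V / 262144
      = -1.15 V + 0.319709 V = -0.830291 V.

-0.8303 V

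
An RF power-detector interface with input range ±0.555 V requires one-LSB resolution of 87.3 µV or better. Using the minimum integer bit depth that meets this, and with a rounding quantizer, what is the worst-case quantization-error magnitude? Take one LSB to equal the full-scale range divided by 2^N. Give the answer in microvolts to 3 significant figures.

33.9 µV

Full-scale range = 0.555 V − (-0.555 V) = 1.11 V.
Need 2^N ≥ 1.11 V / 87.3 µV = 12710 → N_min = 14.
LSB = 1.11 V / 2^14 = 67.749 µV.
|e|_max = LSB/2 = 33.9 µV.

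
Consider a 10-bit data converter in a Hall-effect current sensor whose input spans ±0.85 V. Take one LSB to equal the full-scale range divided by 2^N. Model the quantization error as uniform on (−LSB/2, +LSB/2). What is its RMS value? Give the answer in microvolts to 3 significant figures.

Full-scale range = 0.85 V − (-0.85 V) = 1.7 V.
LSB = 1.7 V / 2^10 = 1.6602 mV.
σ_q = LSB/√12 = 1.6602 mV/3.4641 = 479 µV.

479 µV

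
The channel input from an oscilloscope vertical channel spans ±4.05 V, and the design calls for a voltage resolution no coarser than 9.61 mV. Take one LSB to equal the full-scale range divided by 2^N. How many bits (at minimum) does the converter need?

10 bits

The full-scale span is 4.05 − (-4.05) = 8.1 V.
8.1 V / 9.61 mV = 842.9. Since 2^9 = 512 and 2^10 = 1024, N = 10.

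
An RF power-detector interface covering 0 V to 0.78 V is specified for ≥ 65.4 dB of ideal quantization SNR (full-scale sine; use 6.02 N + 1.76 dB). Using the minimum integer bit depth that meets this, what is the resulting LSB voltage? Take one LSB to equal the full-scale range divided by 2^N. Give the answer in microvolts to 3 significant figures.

381 µV

Range is 0.78 V.
Solving 6.02 N ≥ 65.4 − 1.76: N ≥ 10.571. Round up → N = 11.
One LSB is 0.78 V / 2048 = 381 µV.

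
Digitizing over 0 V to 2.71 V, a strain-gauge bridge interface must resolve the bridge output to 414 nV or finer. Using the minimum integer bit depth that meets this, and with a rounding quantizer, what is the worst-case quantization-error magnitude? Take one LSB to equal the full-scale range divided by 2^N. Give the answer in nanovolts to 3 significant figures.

162 nV

Range is 2.71 V.
Need 2^N ≥ 2.71 V / 414 nV = 6.546e6 → N_min = 23.
LSB = 2.71 V ÷ 2^23 = 2.71/8388608 V = 323.06 nV.
Max error for round-to-nearest is LSB/2 = 162 nV.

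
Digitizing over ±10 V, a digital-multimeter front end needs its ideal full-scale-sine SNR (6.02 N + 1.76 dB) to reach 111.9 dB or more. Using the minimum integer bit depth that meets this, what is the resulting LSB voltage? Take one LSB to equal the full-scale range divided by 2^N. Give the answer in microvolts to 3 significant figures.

38.1 µV

Range = 10 − (-10) = 20 V.
Solving 6.02 N ≥ 111.9 − 1.76: N ≥ 18.296. Round up → N = 19.
LSB = 20 V / 2^19 = 38.1 µV.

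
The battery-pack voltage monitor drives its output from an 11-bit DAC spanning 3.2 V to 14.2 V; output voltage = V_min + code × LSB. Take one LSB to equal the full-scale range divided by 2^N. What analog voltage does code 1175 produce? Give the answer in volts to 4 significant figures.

Full-scale range = 14.2 V − (3.2 V) = 11 V. LSB = 11 V / 2^11.
V_out = V_min + code × LSB = 3.2 V + 1175 × 11 V / 2048
      = 3.2 + 6.31104 = 9.51104 V.

9.511 V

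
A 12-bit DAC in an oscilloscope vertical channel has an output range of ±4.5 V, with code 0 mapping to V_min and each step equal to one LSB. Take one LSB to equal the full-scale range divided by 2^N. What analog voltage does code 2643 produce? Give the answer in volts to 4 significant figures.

Range = 4.5 − (-4.5) = 9 V. LSB = 9 V / 2^12.
V_out = V_min + code × LSB = -4.5 V + 2643 × 9 V / 4096
      = -4.5 + 5.80737 = 1.30737 V.

1.307 V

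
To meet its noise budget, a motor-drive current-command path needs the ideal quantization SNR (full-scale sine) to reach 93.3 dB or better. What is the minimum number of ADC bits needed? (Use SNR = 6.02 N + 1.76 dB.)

16 bits

6.02 N + 1.76 ≥ 93.3 gives N ≥ 15.206, so the minimum integer is 16.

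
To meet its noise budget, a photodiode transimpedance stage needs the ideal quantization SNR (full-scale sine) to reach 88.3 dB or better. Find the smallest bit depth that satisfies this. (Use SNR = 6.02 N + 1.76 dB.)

Required N = ⌈(88.3 − 1.76)/6.02⌉ = ⌈14.375⌉ = 15.

15 bits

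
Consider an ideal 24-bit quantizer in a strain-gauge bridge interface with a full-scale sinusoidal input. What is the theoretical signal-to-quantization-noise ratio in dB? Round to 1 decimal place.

146.2 dB

SNR = 6.02·24 + 1.76 = 146.24 dB.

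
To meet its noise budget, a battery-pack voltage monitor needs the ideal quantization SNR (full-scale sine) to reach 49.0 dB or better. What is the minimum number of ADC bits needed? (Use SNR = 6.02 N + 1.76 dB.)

8 bits

Solving 6.02 N ≥ 49.0 − 1.76: N ≥ 7.847. Round up → N = 8.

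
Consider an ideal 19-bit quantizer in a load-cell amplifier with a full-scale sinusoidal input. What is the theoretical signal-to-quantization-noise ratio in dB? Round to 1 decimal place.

Ideal quantization SNR: 6.02 × 19 + 1.76 dB = 116.1 dB.

116.1 dB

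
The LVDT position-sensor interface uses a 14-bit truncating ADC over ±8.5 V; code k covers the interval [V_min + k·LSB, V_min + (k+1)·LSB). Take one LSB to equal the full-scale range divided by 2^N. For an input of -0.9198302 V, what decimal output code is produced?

The full-scale span is 8.5 − (-8.5) = 17 V. LSB = 17 V / 2^14 ≈ 1.038 mV.
V_in − V_min = -0.9198302 − (-8.5) = 7.5801698 V.
Divide by LSB: 7.5801698 × 16384/17 = 7305.5001.
Truncating gives code 7305.

7305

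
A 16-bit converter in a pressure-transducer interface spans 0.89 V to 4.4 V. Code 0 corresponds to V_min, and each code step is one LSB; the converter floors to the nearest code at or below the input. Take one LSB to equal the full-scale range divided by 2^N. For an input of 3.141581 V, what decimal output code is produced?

Span: 4.4 V − (0.89 V) = 3.51 V. LSB = 3.51 V / 2^16 ≈ 53.56 µV.
V_in − V_min = 3.141581 − (0.89) = 2.251581 V.
Divide by LSB: 2.251581 × 65536/3.51 = 42039.7756.
Truncating gives code 42039.

42039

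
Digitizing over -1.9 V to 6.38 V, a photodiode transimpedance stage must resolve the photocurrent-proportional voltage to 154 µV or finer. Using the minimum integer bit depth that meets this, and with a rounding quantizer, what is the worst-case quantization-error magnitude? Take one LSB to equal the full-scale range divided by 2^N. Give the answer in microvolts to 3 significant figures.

63.2 µV

Range = 6.38 − (-1.9) = 8.28 V.
Levels needed ≥ 8.28/154 µV = 53770. 2^16 = 65536 suffices, so N_min = 16.
LSB = 8.28 V / 2^16 = 126.34 µV.
|e|_max = LSB/2 = 63.2 µV.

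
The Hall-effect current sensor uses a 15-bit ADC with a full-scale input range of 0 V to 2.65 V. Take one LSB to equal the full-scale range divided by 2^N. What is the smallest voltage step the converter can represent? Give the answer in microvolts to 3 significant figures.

Range is 2.65 V.
2^15 = 32768 levels.
LSB = 2.65 V / 2^15 = 80.9 µV.

80.9 µV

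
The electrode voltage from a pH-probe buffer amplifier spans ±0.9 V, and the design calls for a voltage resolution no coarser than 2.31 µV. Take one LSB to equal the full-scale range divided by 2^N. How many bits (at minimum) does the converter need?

Full-scale range = 0.9 V − (-0.9 V) = 1.8 V.
Required number of levels: 1.8/2.31 µV = 779220; smallest N with 2^N ≥ that is 20.

20 bits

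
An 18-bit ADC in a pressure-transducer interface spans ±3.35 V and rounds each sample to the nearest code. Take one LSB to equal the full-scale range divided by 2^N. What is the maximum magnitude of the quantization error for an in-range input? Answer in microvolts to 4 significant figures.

Range = 3.35 − (-3.35) = 6.7 V.
LSB = 6.7 V ÷ 2^18 = 6.7/262144 V = 25.5585 µV.
Worst-case error for round-to-nearest is half an LSB: 12.78 µV.

12.78 µV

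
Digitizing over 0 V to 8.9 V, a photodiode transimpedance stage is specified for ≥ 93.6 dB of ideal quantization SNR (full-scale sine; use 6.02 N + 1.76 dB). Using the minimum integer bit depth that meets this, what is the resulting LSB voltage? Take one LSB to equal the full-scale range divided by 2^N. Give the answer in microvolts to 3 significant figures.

136 µV

Range is 8.9 V.
N ≥ (93.6 − 1.76)/6.02 = 15.256 → N_min = 16.
One LSB is 8.9 V / 65536 = 136 µV.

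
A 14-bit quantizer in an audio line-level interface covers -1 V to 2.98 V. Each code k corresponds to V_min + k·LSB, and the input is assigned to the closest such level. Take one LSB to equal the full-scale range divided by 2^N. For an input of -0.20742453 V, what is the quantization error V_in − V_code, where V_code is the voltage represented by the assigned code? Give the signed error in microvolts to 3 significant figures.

The full-scale span is 2.98 − (-1) = 3.98 V. LSB = 3.98 V / 2^14 ≈ 242.9 µV.
(-0.20742453 − (-1)) / LSB = 0.79257547 × 16384/3.98 = 3262.7026. Nearest integer: k = 3263.
Reconstructed level: -1 + 3263 × 3.98/16384 V = -0.20735229492 V.
Error = V_in − V_code = -0.20742453 − (-0.20735229492) = −72.2 µV.

−72.2 µV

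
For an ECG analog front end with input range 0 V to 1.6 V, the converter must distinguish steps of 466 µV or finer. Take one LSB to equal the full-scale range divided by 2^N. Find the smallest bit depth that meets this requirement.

12 bits

Span = 1.6 V.
Required number of levels: 1.6/466 µV = 3433.5; smallest N with 2^N ≥ that is 12.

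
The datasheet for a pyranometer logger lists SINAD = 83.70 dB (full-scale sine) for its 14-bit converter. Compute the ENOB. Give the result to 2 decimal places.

13.61 bits

ENOB = (SINAD − 1.76) / 6.02 = (83.70 − 1.76) / 6.02 = 81.94 / 6.02 = 13.6113.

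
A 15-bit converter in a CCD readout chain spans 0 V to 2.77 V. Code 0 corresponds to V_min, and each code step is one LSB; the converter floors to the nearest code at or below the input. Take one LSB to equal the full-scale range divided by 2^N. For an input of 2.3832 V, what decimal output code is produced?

Full-scale range = 2.77 V. LSB = 2.77 V / 2^15 ≈ 84.53 µV.
V_in − V_min = 2.3832 − (0) = 2.3832 V.
Divide by LSB: 2.3832 × 32768/2.77 = 28192.3096.
Truncating gives code 28192.

28192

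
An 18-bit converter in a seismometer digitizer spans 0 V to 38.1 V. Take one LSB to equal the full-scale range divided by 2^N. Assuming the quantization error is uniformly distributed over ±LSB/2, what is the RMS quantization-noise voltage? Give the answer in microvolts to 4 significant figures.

41.96 µV

Full-scale range = 38.1 V.
LSB = 38.1 V ÷ 2^18 = 38.1/262144 V = 145.340 µV.
V_rms = LSB/√12 = 145.340 µV / √12 = 41.96 µV.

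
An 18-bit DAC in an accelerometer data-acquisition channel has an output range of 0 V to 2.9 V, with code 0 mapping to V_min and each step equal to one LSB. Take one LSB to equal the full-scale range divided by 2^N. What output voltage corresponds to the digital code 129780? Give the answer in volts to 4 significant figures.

1.436 V

V_FS = 2.9 V. LSB = 2.9 V / 2^18.
V_out = V_min + code × LSB = 0 V + 129780 × 2.9 V / 262144
      = 0 V + 1.43571 V = 1.43571 V.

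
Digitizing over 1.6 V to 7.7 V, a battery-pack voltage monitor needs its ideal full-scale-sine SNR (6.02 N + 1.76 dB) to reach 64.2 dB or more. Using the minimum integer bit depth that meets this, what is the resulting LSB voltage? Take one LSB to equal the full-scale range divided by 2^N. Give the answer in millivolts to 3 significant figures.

2.98 mV

Range = 7.7 − (1.6) = 6.1 V.
6.02 N + 1.76 ≥ 64.2 gives N ≥ 10.372, so the minimum integer is 11.
Step size = 6.1/2048 V = 2.98 mV.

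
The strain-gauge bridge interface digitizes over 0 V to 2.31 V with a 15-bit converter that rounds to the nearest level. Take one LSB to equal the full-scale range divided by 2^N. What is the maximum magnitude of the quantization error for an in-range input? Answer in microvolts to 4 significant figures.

Span = 2.31 V.
One LSB is 2.31 V / 32768 = 70.4956 µV.
Worst-case error for round-to-nearest is half an LSB: 35.25 µV.

35.25 µV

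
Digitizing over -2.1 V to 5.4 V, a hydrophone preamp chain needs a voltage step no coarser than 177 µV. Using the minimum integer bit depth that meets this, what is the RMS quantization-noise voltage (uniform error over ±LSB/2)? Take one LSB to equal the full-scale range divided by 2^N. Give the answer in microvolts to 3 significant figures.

Range = 5.4 − (-2.1) = 7.5 V.
7.5 V / 177 µV = 42370. Since 2^15 = 32768 and 2^16 = 65536, N = 16.
Step size = 7.5/65536 V = 114.44 µV.
V_rms = LSB/√12 = 33.0 µV.

33.0 µV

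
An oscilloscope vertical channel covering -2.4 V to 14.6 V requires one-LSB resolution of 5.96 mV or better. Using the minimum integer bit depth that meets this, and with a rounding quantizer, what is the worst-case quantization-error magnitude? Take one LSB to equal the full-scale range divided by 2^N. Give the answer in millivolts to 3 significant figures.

2.08 mV

Range = 14.6 − (-2.4) = 17 V.
17 V / 5.96 mV = 2852. Since 2^11 = 2048 and 2^12 = 4096, N = 12.
Step size = 17/4096 V = 4.1504 mV.
Half an LSB is 2.08 mV.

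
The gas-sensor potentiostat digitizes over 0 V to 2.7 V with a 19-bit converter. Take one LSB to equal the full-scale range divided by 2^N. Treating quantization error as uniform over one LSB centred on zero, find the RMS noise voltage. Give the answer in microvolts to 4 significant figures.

Range is 2.7 V.
One LSB is 2.7 V / 524288 = 5.14984 µV.
V_rms = LSB/√12 = 5.14984 µV / √12 = 1.487 µV.

1.487 µV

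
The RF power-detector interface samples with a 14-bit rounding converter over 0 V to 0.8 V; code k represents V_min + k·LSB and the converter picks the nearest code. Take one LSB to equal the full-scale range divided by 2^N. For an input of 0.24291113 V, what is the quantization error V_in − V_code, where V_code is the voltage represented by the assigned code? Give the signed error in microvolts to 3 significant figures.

−8.79 µV

Range is 0.8 V. LSB = 0.8 V / 2^14 ≈ 48.83 µV.
Position in LSBs: (0.24291113 − (0)) × 16384/0.8 = 4974.8199; rounding gives k = 4975.
V_code = V_min + k × range/2^14 = 0 + 4975 × 0.8/16384 = 0.24291992188 V.
e = 0.24291113 − (0.24291992188) = −8.79 µV.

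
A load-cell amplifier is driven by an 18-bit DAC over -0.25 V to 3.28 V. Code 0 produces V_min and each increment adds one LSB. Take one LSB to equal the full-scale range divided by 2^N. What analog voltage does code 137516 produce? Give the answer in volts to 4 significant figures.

Range = 3.28 − (-0.25) = 3.53 V. LSB = 3.53 V / 2^18.
V_out = V_min + code × LSB = -0.25 V + 137516 × 3.53 V / 262144
      = -0.25 V + 1.85177 V = 1.60177 V.

1.602 V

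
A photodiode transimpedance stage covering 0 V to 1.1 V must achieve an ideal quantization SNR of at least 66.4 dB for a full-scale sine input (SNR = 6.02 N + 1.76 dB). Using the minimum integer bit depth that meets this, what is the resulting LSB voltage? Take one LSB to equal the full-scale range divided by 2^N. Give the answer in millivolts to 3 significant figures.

0.537 mV

Range is 1.1 V.
Required N = ⌈(66.4 − 1.76)/6.02⌉ = ⌈10.738⌉ = 11.
LSB = 1.1 V ÷ 2^11 = 1.1/2048 V = 0.537 mV.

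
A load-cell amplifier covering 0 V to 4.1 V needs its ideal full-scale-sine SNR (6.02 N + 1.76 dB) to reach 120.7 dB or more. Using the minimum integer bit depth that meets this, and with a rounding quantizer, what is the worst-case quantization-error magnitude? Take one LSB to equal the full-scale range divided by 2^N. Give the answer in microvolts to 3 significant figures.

1.96 µV

Span = 4.1 V.
Solving 6.02 N ≥ 120.7 − 1.76: N ≥ 19.757. Round up → N = 20.
LSB = 4.1 V ÷ 2^20 = 4.1/1048576 V = 3.9101 µV.
|e|_max = LSB/2 = 1.96 µV.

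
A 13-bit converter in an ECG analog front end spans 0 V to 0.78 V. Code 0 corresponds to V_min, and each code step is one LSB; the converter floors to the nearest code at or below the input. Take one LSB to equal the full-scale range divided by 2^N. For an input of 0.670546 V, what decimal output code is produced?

7042

Full-scale range = 0.78 V. LSB = 0.78 V / 2^13 ≈ 95.21 µV.
V_in − V_min = 0.670546 − (0) = 0.670546 V.
Divide by LSB: 0.670546 × 8192/0.78 = 7042.4523.
Truncating gives code 7042.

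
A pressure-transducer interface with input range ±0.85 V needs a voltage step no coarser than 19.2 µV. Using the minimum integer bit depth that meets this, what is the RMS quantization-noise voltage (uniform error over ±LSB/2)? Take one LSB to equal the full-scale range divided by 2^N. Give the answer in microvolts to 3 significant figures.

Range = 0.85 − (-0.85) = 1.7 V.
1.7 V / 19.2 µV = 88540. Since 2^16 = 65536 and 2^17 = 131072, N = 17.
One LSB is 1.7 V / 131072 = 12.970 µV.
RMS noise = LSB/√12 = 3.74 µV.

3.74 µV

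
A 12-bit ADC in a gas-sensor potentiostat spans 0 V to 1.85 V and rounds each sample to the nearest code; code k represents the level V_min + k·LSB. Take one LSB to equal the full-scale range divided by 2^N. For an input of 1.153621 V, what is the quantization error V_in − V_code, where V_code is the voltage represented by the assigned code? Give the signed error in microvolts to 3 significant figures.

Range is 1.85 V. LSB = 1.85 V / 2^12 ≈ 451.7 µV.
(V_in − V_min)/LSB = (1.153621 − (0)) × 4096/1.85 = 2554.1793 → nearest code k = 2554.
Reconstructed level: 0 + 2554 × 1.85/4096 V = 1.153540039 V.
V_in − V_code = 1.153621 − (1.153540039) = +81.0 µV.

+81.0 µV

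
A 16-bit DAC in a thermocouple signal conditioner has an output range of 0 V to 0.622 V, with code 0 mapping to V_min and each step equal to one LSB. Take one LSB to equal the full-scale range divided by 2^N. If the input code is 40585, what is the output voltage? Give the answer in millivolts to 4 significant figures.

385.2 mV

Span = 0.622 V. LSB = 0.622 V / 2^16.
Output = V_min + (40585/65536) × range = 0 + 0.619278 × 0.622 V
      = 0 + 0.385191 = 0.385191 V.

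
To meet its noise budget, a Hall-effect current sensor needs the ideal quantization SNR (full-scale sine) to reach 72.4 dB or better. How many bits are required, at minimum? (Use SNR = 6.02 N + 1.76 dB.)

Required N = ⌈(72.4 − 1.76)/6.02⌉ = ⌈11.734⌉ = 12.

12 bits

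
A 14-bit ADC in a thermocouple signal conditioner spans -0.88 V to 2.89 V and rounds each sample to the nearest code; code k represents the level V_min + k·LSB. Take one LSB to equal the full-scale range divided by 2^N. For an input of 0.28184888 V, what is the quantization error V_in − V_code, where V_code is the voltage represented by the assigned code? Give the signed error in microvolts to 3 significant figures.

+61.2 µV

Full-scale range = 2.89 V − (-0.88 V) = 3.77 V. LSB = 3.77 V / 2^14 ≈ 230.1 µV.
(V_in − V_min)/LSB = (0.28184888 − (-0.88)) × 16384/3.77 = 5049.2658 → nearest code k = 5049.
V_code = V_min + k × range/2^14 = -0.88 + 5049 × 3.77/16384 = 0.28178771973 V.
Error = V_in − V_code = 0.28184888 − (0.28178771973) = +61.2 µV.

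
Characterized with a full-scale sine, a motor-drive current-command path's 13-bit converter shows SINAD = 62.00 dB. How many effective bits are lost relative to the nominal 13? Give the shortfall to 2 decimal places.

2.99 bits

N_eff = (62.00 − 1.76)/6.02 = 10.0066 bits.
Lost resolution: 13 − 10.0066 = 2.9934 bits.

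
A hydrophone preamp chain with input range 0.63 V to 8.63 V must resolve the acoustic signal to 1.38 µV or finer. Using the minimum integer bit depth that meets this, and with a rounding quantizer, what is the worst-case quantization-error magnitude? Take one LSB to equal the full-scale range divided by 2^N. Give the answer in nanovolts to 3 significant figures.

Span: 8.63 V − (0.63 V) = 8 V.
8 V / 1.38 µV = 5.797e6. Since 2^22 = 4194304 and 2^23 = 8388608, N = 23.
Step size = 8/8388608 V = 0.95367 µV.
|e|_max = LSB/2 = 477 nV.

477 nV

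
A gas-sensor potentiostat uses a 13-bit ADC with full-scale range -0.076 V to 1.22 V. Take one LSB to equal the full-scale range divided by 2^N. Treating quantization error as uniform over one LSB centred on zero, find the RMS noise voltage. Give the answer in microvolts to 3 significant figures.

The full-scale span is 1.22 − (-0.076) = 1.296 V.
One LSB is 1.296 V / 8192 = 158.20 µV.
For a uniform distribution on [−LSB/2, +LSB/2], V_rms = LSB/√12 = 158.20 µV/3.4641 = 45.7 µV.

45.7 µV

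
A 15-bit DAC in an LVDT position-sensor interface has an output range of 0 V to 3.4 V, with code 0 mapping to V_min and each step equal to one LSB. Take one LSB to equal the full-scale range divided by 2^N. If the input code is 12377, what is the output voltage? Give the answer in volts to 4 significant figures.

Span = 3.4 V. LSB = 3.4 V / 2^15.
V_out = 0 + 12377 × (3.4/32768) V
      = 0 V + 1.28423 V = 1.28423 V.

1.284 V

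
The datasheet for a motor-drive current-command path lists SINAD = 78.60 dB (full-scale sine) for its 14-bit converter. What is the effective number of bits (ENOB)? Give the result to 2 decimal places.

ENOB = (78.60 − 1.76)/6.02 = 12.7641 bits.

12.76 bits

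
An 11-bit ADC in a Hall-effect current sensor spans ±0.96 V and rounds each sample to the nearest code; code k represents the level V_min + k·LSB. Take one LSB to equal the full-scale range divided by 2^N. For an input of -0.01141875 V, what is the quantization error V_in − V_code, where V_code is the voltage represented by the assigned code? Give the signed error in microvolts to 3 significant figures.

Span: 0.96 V − (-0.96 V) = 1.92 V. LSB = 1.92 V / 2^11 ≈ 0.9375 mV.
(V_in − V_min)/LSB = (-0.01141875 − (-0.96)) × 2048/1.92 = 1011.8200 → nearest code k = 1012.
Reconstructed level: -0.96 + 1012 × 1.92/2048 V = -0.01125000000 V.
V_in − V_code = -0.01141875 − (-0.01125000000) = −169 µV.

−169 µV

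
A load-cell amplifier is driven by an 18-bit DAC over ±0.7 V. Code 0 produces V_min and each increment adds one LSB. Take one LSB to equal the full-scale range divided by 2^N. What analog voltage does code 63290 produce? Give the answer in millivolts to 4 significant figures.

Full-scale range = 0.7 V − (-0.7 V) = 1.4 V. LSB = 1.4 V / 2^18.
V_out = V_min + code × LSB = -0.7 V + 63290 × 1.4 V / 262144
      = -0.7 + 0.338005 = -0.361995 V.

-362.0 mV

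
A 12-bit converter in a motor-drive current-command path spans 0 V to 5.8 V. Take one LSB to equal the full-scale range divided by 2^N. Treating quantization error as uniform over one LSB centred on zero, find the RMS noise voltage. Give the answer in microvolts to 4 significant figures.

V_FS = 5.8 V.
LSB = 5.8 V / 2^12 = 1.41602 mV.
RMS of a uniform error over width LSB is LSB/√12 = 408.8 µV.

408.8 µV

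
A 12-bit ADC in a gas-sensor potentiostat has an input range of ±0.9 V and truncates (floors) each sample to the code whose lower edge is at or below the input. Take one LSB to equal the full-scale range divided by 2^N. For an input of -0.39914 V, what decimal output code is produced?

1139

The full-scale span is 0.9 − (-0.9) = 1.8 V. LSB = 1.8 V / 2^12 ≈ 439.5 µV.
code = ⌊(V_in − V_min)/LSB⌋ = ⌊(V_in − V_min) × 2^12 / range⌋
     = ⌊(-0.39914 − (-0.9)) × 4096 / 1.8⌋ = ⌊0.50086 × 4096/1.8⌋
     = ⌊1139.735⌋ = 1139.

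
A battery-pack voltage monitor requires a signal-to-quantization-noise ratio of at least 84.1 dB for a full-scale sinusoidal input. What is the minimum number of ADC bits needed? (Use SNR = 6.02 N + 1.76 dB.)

Required N = ⌈(84.1 − 1.76)/6.02⌉ = ⌈13.678⌉ = 14.

14 bits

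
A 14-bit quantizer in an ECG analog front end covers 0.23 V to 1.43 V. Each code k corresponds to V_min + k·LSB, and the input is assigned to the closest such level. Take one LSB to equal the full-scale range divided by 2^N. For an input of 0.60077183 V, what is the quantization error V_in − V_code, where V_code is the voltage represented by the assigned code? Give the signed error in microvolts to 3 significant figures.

Full-scale range = 1.43 V − (0.23 V) = 1.2 V. LSB = 1.2 V / 2^14 ≈ 73.24 µV.
(V_in − V_min)/LSB = (0.60077183 − (0.23)) × 16384/1.2 = 5062.2714 → nearest code k = 5062.
V_code = 0.23 + (5062/16384) × 1.2 = 0.60075195313 V.
Error = V_in − V_code = 0.60077183 − (0.60075195313) = +19.9 µV.

+19.9 µV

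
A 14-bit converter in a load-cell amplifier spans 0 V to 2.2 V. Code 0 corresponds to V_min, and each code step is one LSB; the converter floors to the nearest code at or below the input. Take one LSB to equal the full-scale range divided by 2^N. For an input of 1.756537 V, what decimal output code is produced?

V_FS = 2.2 V. LSB = 2.2 V / 2^14 ≈ 134.3 µV.
code = ⌊(V_in − V_min)/LSB⌋ = ⌊(V_in − V_min) × 2^14 / range⌋
     = ⌊(1.756537 − (0)) × 16384 / 2.2⌋ = ⌊1.756537 × 16384/2.2⌋
     = ⌊13081.410⌋ = 13081.

13081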